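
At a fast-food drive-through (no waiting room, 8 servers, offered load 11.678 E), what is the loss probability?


B(c,a) = (a^c/c!) / Σ_{k=0}^{c} a^k/k!
a^8/8! = 8578.813843
Σ terms (k=0..8): 1.00000 + 11.67800 + 68.18784 + 265.43254 + 774.93030 + 1809.92721 + 3522.72165 + 5876.90621 + 8578.81384 = 20909.597597
B = 8578.813843/20909.597597 = 0.410281

Final: 0.410281


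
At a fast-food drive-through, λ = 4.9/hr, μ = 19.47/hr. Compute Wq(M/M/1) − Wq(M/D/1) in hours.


ρ = 4.9/19.47 = 0.2517
Wq(M/M/1) = ρ/(μ−λ) = 0.2517/14.57 = 0.01727 hr
Wq(M/D/1) = ρ/(2(μ−λ)) = 0.008637 hr
Savings = 0.01727 − 0.008637 = 0.008637 hr

Final: 0.008637 hr


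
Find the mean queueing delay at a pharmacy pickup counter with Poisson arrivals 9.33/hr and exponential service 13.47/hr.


ρ = 9.33/13.47 = 0.6927
Wq = ρ/(μ−λ) = 0.6927/(13.47 − 9.33) = 0.6927/4.14 = 0.1673 hr

Final: 0.1673 hr


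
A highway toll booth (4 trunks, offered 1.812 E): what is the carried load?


B(4,1.812) = 0.076204 (Erlang-B)
Carried load = a(1 − B) = 1.812·(1 − 0.076204) = 1.812·0.923796 = 1.6739 E

Final: 1.6739 Erlangs


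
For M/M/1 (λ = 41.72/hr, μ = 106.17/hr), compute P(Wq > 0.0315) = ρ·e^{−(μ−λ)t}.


ρ = 41.72/106.17 = 0.3930
P(Wq > t) = ρ·e^{−(μ−λ)t} = 0.3930·e^{−2.0302}
= 0.3930·0.131313 = 0.051600

Final: 0.051600


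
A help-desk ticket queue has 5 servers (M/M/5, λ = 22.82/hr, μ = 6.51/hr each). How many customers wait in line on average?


a = λ/μ = 3.5054; ρ = a/5 = 0.7011
P₀ = 0.025724
Lq = P₀·a^c·ρ / (c!·(1−ρ)²) = 0.025724·529.26510·0.7011/(120·0.08936)
= 0.89018

Final: 0.89018


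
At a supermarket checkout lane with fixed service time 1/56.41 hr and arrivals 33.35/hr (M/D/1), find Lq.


ρ = 33.35/56.41 = 0.5912
M/D/1: Lq = ρ²/(2(1−ρ)) = 0.3495/(2·0.4088) = 0.42751

Final: 0.42751


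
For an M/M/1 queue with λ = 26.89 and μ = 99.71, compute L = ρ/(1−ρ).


ρ = λ/μ = 26.89/99.71 = 0.2697
L = ρ/(1−ρ) = 0.2697/(1 − 0.2697) = 0.2697/0.7303 = 0.3693

Final: 0.3693


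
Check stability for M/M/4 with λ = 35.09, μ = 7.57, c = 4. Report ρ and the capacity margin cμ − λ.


Total capacity cμ = 4·7.57 = 30.28/hr
ρ = λ/(cμ) = 35.09/30.28 = 1.1589
Stable ⇔ ρ < 1: NO
Spare capacity = cμ − λ = 30.28 − 35.09 = -4.81/hr

Final: ρ = 1.1589; unstable; margin = -4.81/hr


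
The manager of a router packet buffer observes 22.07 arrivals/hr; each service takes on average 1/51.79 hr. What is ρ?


ρ = λ/μ = 22.07/51.79 = 0.4261

Final: 0.4261


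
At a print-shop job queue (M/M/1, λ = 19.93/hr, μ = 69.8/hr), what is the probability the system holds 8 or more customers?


ρ = 19.93/69.8 = 0.2855
P(N ≥ n) = ρ^n = 0.2855^8 = 0.00004418

Final: 0.00004418


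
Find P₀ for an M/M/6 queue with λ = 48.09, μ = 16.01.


a = λ/μ = 48.09/16.01 = 3.0037; ρ = a/c = 0.5006
Σ_{k=0}^{5} a^k/k! (terms k=0..5) = 1.00000 + 3.00375 + 4.51125 + 4.51689 + 3.39190 + 2.03768 = 18.46146
Tail: a^6/(6!(1−ρ)) = 734.48118/(720·0.4994) = 2.04278
P₀ = 1/(18.46146 + 2.04278) = 1/20.50424 = 0.048770

Final: 0.048770


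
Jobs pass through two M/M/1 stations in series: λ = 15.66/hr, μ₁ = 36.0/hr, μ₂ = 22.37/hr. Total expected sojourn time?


Each node sees arrival rate λ = 15.66/hr (tandem ⇒ throughput preserved).
W₁ = 1/(μ₁−λ) = 1/(36.0−15.66) = 0.04916 hr
W₂ = 1/(μ₂−λ) = 1/(22.37−15.66) = 0.14903 hr
W_total = W₁ + W₂ = 0.04916 + 0.14903 = 0.19820 hr

Final: 0.19820 hr


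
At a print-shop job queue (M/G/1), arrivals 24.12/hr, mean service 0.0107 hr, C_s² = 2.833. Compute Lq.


ρ = λ·E[S] = 24.12·0.0107 = 0.2581
Lq = ρ²(1+C_s²)/(2(1−ρ)) = 0.06661·(1+2.833)/(2·0.7419)
= 0.06661·3.8330/1.4838 = 0.17206

Final: 0.17206


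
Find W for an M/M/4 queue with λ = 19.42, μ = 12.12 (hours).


a = 1.6023; ρ = 0.4006; P₀ = 0.198814
Lq = P₀·a^c·ρ/(c!(1−ρ)²) = 0.06088
Wq = Lq/λ = 0.06088/19.42 = 0.003135 hr
W = Wq + 1/μ = 0.003135 + 0.08251 = 0.08564 hr

Final: 0.08564 hr


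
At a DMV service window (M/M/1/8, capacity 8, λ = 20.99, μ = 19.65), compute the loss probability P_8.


ρ = λ/μ = 20.99/19.65 = 1.0682
P_K = (1−ρ)ρ^K/(1−ρ^(K+1)) = (-0.06819·1.695115)/(1 − 1.810710)
= -0.115596/-0.810710 = 0.142586

Final: 0.142586


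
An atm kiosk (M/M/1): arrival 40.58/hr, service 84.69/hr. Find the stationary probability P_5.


ρ = 40.58/84.69 = 0.4792
P_n = (1−ρ)·ρ^n = (1 − 0.4792)·0.4792^5 = 0.5208·0.025258 = 0.013155

Final: 0.013155


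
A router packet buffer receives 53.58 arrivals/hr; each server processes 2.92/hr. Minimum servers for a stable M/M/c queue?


Stability requires cμ > λ ⇔ c > λ/μ.
λ/μ = 53.58/2.92 = 18.3493
Minimum integer c = ⌊18.3493⌋ + 1 = 19
Check: 19·2.92 = 55.48 > 53.58, while 18·2.92 = 52.56 ≤ 53.58

Final: 19 servers


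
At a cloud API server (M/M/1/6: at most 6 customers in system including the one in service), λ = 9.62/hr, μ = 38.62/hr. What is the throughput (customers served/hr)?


ρ = 0.2491; P_K = (1−ρ)ρ^6/(1−ρ^7) = 0.0001794
λ_eff = λ(1 − P_K) = 9.62·(1 − 0.0001794) = 9.62·0.999821 = 9.6183 /hr

Final: 9.6183 /hr


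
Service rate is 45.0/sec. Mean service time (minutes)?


Mean service time = 1/μ = 1/45.0 second = 0.02222 second
In minutes: 0.02222 × 0.0166667 = 0.0003704 min

Final: 0.0003704 min


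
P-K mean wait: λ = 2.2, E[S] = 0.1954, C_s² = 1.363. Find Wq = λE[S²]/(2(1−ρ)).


ρ = λ·E[S] = 2.2·0.1954 = 0.4299
E[S²] = E[S]²(1+C_s²) = 0.1954²·(1+1.363) = 0.090222
Wq = λ·E[S²]/(2(1−ρ)) = 2.2·0.090222/(2·0.5701) = 0.17408 hr

Final: 0.17408 hr


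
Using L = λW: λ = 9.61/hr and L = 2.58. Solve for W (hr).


W = L/λ = 2.58/9.61 = 0.2685 hr

Final: 0.2685 hr


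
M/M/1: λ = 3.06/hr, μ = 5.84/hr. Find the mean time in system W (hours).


W = 1/(μ−λ) = 1/(5.84 − 3.06) = 1/2.78 = 0.3597 hr

Final: 0.3597 hr


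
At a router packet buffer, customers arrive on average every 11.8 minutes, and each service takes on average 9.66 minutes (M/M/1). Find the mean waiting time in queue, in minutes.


λ = 60/11.8 = 5.0847 /hr
μ = 60/9.66 = 6.2112 /hr
ρ = λ/μ = 5.0847/6.2112 = 0.8186
Wq = ρ/(μ−λ) = 0.8186/(6.2112−5.0847) = 0.72676 hr
In minutes: 0.72676·60 = 43.605 min

Final: 43.605 min


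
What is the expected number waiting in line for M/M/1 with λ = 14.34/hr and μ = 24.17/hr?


ρ = 14.34/24.17 = 0.5933
Lq = ρ²/(1−ρ) = 0.3520/0.4067 = 0.8655

Final: 0.8655


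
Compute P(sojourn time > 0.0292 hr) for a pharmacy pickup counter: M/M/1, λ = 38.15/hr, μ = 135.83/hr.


W ~ Exponential(μ−λ) for M/M/1.
μ − λ = 135.83 − 38.15 = 97.6800
P(W > t) = e^{−(μ−λ)t} = e^{−2.8523} = 0.057714

Final: 0.057714


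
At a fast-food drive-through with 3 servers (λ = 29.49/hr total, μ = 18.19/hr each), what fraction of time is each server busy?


ρ = λ/(cμ) = 29.49/(3·18.19) = 29.49/54.57 = 0.5404

Final: 0.5404


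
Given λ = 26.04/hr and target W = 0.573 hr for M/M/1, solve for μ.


W = 1/(μ−λ) ⇒ μ − λ = 1/W = 1/0.573 = 1.7452
μ = λ + 1/W = 26.04 + 1.7452 = 27.7852 per hr

Final: 27.7852 /hr


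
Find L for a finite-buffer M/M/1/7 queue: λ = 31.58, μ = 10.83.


ρ = 31.58/10.83 = 2.9160
L = ρ[1 − (K+1)ρ^K + Kρ^(K+1)] / [(1−ρ)(1−ρ^(K+1))]
Numerator: 2.9160·(1 − 8·1792.609457 + 7·5227.202831) = 64882.011505
Denominator: (-1.9160)·(-5226.202831) = 10013.269506
L = 64882.011505/10013.269506 = 6.4796

Final: 6.4796


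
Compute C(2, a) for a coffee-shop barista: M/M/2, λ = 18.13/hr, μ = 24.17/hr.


a = λ/μ = 0.7501; ρ = a/2 = 0.3751
P₀ = 0.454491 (from M/M/c formula)
C(c,a) = [a^c/(c!(1−ρ))]·P₀ = [0.56266/(2·0.6249)]·0.454491
= 0.45016·0.454491 = 0.204594

Final: 0.204594


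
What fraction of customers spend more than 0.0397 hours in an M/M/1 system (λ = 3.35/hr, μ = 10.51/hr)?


W ~ Exponential(μ−λ) for M/M/1.
μ − λ = 10.51 − 3.35 = 7.1600
P(W > t) = e^{−(μ−λ)t} = e^{−0.2843} = 0.752577

Final: 0.752577


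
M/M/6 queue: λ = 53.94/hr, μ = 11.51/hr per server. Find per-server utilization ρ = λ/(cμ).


ρ = λ/(cμ) = 53.94/(6·11.51) = 53.94/69.06 = 0.7811

Final: 0.7811


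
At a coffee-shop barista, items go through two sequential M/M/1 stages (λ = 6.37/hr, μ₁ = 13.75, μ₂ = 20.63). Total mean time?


Each node sees arrival rate λ = 6.37/hr (tandem ⇒ throughput preserved).
W₁ = 1/(μ₁−λ) = 1/(13.75−6.37) = 0.13550 hr
W₂ = 1/(μ₂−λ) = 1/(20.63−6.37) = 0.07013 hr
W_total = W₁ + W₂ = 0.13550 + 0.07013 = 0.20563 hr

Final: 0.20563 hr


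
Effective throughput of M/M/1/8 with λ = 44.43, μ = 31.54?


ρ = 1.4087; P_K = (1−ρ)ρ^8/(1−ρ^9) = 0.304038
λ_eff = λ(1 − P_K) = 44.43·(1 − 0.304038) = 44.43·0.695962 = 30.9216 /hr

Final: 30.9216 /hr


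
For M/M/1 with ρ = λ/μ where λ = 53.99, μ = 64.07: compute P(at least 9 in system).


ρ = 53.99/64.07 = 0.8427
P(N ≥ n) = ρ^n = 0.8427^9 = 0.214253

Final: 0.214253


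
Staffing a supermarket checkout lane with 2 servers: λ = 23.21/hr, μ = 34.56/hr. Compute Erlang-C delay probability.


a = λ/μ = 0.6716; ρ = a/2 = 0.3358
P₀ = 0.497238 (from M/M/c formula)
C(c,a) = [a^c/(c!(1−ρ))]·P₀ = [0.45103/(2·0.6642)]·0.497238
= 0.33952·0.497238 = 0.168824

Final: 0.168824


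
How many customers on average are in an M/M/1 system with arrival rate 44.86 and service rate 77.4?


ρ = λ/μ = 44.86/77.4 = 0.5796
L = ρ/(1−ρ) = 0.5796/(1 − 0.5796) = 0.5796/0.4204 = 1.3786

Final: 1.3786


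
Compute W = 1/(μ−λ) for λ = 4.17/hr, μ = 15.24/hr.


W = 1/(μ−λ) = 1/(15.24 − 4.17) = 1/11.07 = 0.09033 hr

Final: 0.09033 hr


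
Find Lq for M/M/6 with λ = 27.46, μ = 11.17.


a = λ/μ = 2.4584; ρ = a/6 = 0.4097
P₀ = 0.085136
Lq = P₀·a^c·ρ / (c!·(1−ρ)²) = 0.085136·220.74159·0.4097/(720·0.34842)
= 0.03069

Final: 0.03069


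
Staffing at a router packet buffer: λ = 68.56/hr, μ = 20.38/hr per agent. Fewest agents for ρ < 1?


Stability requires cμ > λ ⇔ c > λ/μ.
λ/μ = 68.56/20.38 = 3.3641
Minimum integer c = ⌊3.3641⌋ + 1 = 4
Check: 4·20.38 = 81.52 > 68.56, while 3·20.38 = 61.14 ≤ 68.56

Final: 4 servers


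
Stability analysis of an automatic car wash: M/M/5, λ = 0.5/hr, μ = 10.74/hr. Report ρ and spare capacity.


Total capacity cμ = 5·10.74 = 53.70/hr
ρ = λ/(cμ) = 0.5/53.70 = 0.009311
Stable ⇔ ρ < 1: YES
Spare capacity = cμ − λ = 53.70 − 0.5 = 53.20/hr

Final: ρ = 0.009311; stable; margin = 53.20/hr


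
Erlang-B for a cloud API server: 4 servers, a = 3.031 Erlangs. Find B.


B(c,a) = (a^c/c!) / Σ_{k=0}^{c} a^k/k!
a^4/4! = 3.516677
Σ terms (k=0..4): 1.00000 + 3.03100 + 4.59348 + 4.64095 + 3.51668 = 16.782104
B = 3.516677/16.782104 = 0.209549

Final: 0.209549


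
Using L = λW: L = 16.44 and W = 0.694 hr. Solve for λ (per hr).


λ = L/W = 16.44/0.694 = 23.6888 /hr

Final: 23.6888 /hr


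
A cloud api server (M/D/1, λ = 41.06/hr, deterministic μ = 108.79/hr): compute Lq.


ρ = 41.06/108.79 = 0.3774
M/D/1: Lq = ρ²/(2(1−ρ)) = 0.1424/(2·0.6226) = 0.11440

Final: 0.11440


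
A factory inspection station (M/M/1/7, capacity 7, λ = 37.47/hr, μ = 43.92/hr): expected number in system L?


ρ = 37.47/43.92 = 0.8531
L = ρ[1 − (K+1)ρ^K + Kρ^(K+1)] / [(1−ρ)(1−ρ^(K+1))]
Numerator: 0.8531·(1 − 8·0.328965 + 7·0.280654) = 0.283975
Denominator: (0.1469)·(0.719346) = 0.105642
L = 0.283975/0.105642 = 2.6881

Final: 2.6881


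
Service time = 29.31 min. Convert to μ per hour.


μ = 1/(service time) in consistent units.
1 hour = 60 min, so μ = 60/29.31 = 2.0471 per hour

Final: 2.0471 /hr


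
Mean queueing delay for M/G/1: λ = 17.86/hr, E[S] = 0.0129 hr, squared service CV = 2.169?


ρ = λ·E[S] = 17.86·0.0129 = 0.2304
E[S²] = E[S]²(1+C_s²) = 0.0129²·(1+2.169) = 0.0005274
Wq = λ·E[S²]/(2(1−ρ)) = 17.86·0.0005274/(2·0.7696) = 0.006119 hr

Final: 0.006119 hr


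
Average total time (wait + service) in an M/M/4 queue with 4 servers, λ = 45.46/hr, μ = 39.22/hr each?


a = 1.1591; ρ = 0.2898; P₀ = 0.312861
Lq = P₀·a^c·ρ/(c!(1−ρ)²) = 0.01352
Wq = Lq/λ = 0.01352/45.46 = 0.0002974 hr
W = Wq + 1/μ = 0.0002974 + 0.02550 = 0.02579 hr

Final: 0.02579 hr


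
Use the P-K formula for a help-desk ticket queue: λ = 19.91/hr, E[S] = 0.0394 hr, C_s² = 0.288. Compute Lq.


ρ = λ·E[S] = 19.91·0.0394 = 0.7845
Lq = ρ²(1+C_s²)/(2(1−ρ)) = 0.6154·(1+0.288)/(2·0.2155)
= 0.6154·1.2880/0.4311 = 1.83857

Final: 1.83857


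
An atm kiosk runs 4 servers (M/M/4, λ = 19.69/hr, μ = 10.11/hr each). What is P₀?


a = λ/μ = 19.69/10.11 = 1.9476; ρ = a/c = 0.4869
Σ_{k=0}^{3} a^k/k! (terms k=0..3) = 1.00000 + 1.94758 + 1.89653 + 1.23121 = 6.07531
Tail: a^4/(4!(1−ρ)) = 14.38726/(24·0.5131) = 1.16832
P₀ = 1/(6.07531 + 1.16832) = 1/7.24363 = 0.138052

Final: 0.138052


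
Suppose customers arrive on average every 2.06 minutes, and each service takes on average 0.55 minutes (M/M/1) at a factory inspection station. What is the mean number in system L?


λ = 60/2.06 = 29.1262 /hr
μ = 60/0.55 = 109.0909 /hr
ρ = λ/μ = 29.1262/109.0909 = 0.2670
L = ρ/(1−ρ) = 0.2670/0.7330 = 0.3642

Final: 0.3642


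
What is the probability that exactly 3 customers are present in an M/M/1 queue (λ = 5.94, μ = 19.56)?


ρ = 5.94/19.56 = 0.3037
P_n = (1−ρ)·ρ^n = (1 − 0.3037)·0.3037^3 = 0.6963·0.028006 = 0.019501

Final: 0.019501


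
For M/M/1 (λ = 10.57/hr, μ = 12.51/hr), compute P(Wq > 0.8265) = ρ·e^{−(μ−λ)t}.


ρ = 10.57/12.51 = 0.8449
P(Wq > t) = ρ·e^{−(μ−λ)t} = 0.8449·e^{−1.6034}
= 0.8449·0.201209 = 0.170007

Final: 0.170007


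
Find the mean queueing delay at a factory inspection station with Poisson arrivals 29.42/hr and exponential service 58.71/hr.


ρ = 29.42/58.71 = 0.5011
Wq = ρ/(μ−λ) = 0.5011/(58.71 − 29.42) = 0.5011/29.29 = 0.01711 hr

Final: 0.01711 hr


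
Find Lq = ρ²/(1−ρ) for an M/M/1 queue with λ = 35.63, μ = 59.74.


ρ = 35.63/59.74 = 0.5964
Lq = ρ²/(1−ρ) = 0.3557/0.4036 = 0.8814

Final: 0.8814


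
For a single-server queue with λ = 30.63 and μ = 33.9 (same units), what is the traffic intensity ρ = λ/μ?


ρ = λ/μ = 30.63/33.9 = 0.9035

Final: 0.9035


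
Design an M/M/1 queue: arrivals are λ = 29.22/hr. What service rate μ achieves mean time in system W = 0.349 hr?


W = 1/(μ−λ) ⇒ μ − λ = 1/W = 1/0.349 = 2.8653
μ = λ + 1/W = 29.22 + 2.8653 = 32.0853 per hr

Final: 32.0853 /hr


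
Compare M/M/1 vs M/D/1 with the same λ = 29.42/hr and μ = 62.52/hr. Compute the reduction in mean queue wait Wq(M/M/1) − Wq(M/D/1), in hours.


ρ = 29.42/62.52 = 0.4706
Wq(M/M/1) = ρ/(μ−λ) = 0.4706/33.10 = 0.01422 hr
Wq(M/D/1) = ρ/(2(μ−λ)) = 0.007108 hr
Savings = 0.01422 − 0.007108 = 0.007108 hr

Final: 0.007108 hr


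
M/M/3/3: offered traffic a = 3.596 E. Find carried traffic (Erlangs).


B(3,3.596) = 0.411983 (Erlang-B)
Carried load = a(1 − B) = 3.596·(1 − 0.411983) = 3.596·0.588017 = 2.1145 E

Final: 2.1145 Erlangs


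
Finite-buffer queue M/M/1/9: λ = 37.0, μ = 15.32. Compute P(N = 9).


ρ = λ/μ = 37.0/15.32 = 2.4151
P_K = (1−ρ)ρ^K/(1−ρ^(K+1)) = (-1.4151·2795.674653)/(1 − 6751.955755)
= -3956.281102/-6750.955755 = 0.586033

Final: 0.586033


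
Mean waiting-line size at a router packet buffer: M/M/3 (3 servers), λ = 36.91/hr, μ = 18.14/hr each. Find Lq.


a = λ/μ = 2.0347; ρ = a/3 = 0.6782
P₀ = 0.105615
Lq = P₀·a^c·ρ / (c!·(1−ρ)²) = 0.105615·8.42404·0.6782/(6·0.10353)
= 0.97146

Final: 0.97146


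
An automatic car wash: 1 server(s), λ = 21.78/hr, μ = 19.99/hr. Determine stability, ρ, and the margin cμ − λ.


Total capacity cμ = 1·19.99 = 19.99/hr
ρ = λ/(cμ) = 21.78/19.99 = 1.0895
Stable ⇔ ρ < 1: NO
Spare capacity = cμ − λ = 19.99 − 21.78 = -1.79/hr

Final: ρ = 1.0895; unstable; margin = -1.79/hr


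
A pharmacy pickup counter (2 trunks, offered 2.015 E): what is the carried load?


B(2,2.015) = 0.402392 (Erlang-B)
Carried load = a(1 − B) = 2.015·(1 − 0.402392) = 2.015·0.597608 = 1.2042 E

Final: 1.2042 Erlangs


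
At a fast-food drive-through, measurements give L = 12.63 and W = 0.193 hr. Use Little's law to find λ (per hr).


λ = L/W = 12.63/0.193 = 65.4404 /hr

Final: 65.4404 /hr


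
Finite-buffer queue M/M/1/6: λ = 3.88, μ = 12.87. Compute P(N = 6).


ρ = λ/μ = 3.88/12.87 = 0.3015
P_K = (1−ρ)ρ^K/(1−ρ^(K+1)) = (0.6985·0.0007508)/(1 − 0.0002263)
= 0.0005244/0.999774 = 0.0005246

Final: 0.0005246


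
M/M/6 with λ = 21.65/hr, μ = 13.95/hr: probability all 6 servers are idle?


a = λ/μ = 21.65/13.95 = 1.5520; ρ = a/c = 0.2587
Σ_{k=0}^{5} a^k/k! (terms k=0..5) = 1.00000 + 1.55197 + 1.20431 + 0.62302 + 0.24173 + 0.07503 = 4.69605
Tail: a^6/(6!(1−ρ)) = 13.97340/(720·0.7413) = 0.02618
P₀ = 1/(4.69605 + 0.02618) = 1/4.72223 = 0.211764

Final: 0.211764


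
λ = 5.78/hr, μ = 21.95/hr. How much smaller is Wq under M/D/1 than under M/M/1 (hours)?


ρ = 5.78/21.95 = 0.2633
Wq(M/M/1) = ρ/(μ−λ) = 0.2633/16.17 = 0.01628 hr
Wq(M/D/1) = ρ/(2(μ−λ)) = 0.008142 hr
Savings = 0.01628 − 0.008142 = 0.008142 hr

Final: 0.008142 hr


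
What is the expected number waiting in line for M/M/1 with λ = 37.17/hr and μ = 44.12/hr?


ρ = 37.17/44.12 = 0.8425
Lq = ρ²/(1−ρ) = 0.7098/0.1575 = 4.5057

Final: 4.5057


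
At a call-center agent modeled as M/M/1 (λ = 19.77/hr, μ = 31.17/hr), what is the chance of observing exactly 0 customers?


ρ = 19.77/31.17 = 0.6343
P_n = (1−ρ)·ρ^n = (1 − 0.6343)·0.6343^0 = 0.3657·1.000000 = 0.365736

Final: 0.365736


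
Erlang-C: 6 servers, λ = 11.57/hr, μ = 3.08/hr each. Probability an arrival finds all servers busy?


a = λ/μ = 3.7565; ρ = a/6 = 0.6261
P₀ = 0.021923 (from M/M/c formula)
C(c,a) = [a^c/(c!(1−ρ))]·P₀ = [2809.93229/(720·0.3739)]·0.021923
= 10.43728·0.021923 = 0.228814

Final: 0.228814


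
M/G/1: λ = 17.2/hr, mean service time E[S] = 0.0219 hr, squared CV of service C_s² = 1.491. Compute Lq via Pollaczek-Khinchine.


ρ = λ·E[S] = 17.2·0.0219 = 0.3767
Lq = ρ²(1+C_s²)/(2(1−ρ)) = 0.1419·(1+1.491)/(2·0.6233)
= 0.1419·2.4910/1.2466 = 0.28352

Final: 0.28352


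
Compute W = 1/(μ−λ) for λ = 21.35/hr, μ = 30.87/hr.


W = 1/(μ−λ) = 1/(30.87 − 21.35) = 1/9.52 = 0.1050 hr

Final: 0.1050 hr


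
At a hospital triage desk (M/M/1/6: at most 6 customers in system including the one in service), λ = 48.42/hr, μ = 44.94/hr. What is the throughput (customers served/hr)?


ρ = 1.0774; P_K = (1−ρ)ρ^6/(1−ρ^7) = 0.176708
λ_eff = λ(1 − P_K) = 48.42·(1 − 0.176708) = 48.42·0.823292 = 39.8638 /hr

Final: 39.8638 /hr


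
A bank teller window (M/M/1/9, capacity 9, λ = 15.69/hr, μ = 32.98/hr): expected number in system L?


ρ = 15.69/32.98 = 0.4757
L = ρ[1 − (K+1)ρ^K + Kρ^(K+1)] / [(1−ρ)(1−ρ^(K+1))]
Numerator: 0.4757·(1 − 10·0.001248 + 9·0.0005939) = 0.472347
Denominator: (0.5243)·(0.999406) = 0.523946
L = 0.472347/0.523946 = 0.9015

Final: 0.9015


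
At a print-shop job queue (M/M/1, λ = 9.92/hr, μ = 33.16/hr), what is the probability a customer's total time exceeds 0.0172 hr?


W ~ Exponential(μ−λ) for M/M/1.
μ − λ = 33.16 − 9.92 = 23.2400
P(W > t) = e^{−(μ−λ)t} = e^{−0.3997} = 0.670502

Final: 0.670502


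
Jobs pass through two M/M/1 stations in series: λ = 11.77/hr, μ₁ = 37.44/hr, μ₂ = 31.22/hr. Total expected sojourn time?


Each node sees arrival rate λ = 11.77/hr (tandem ⇒ throughput preserved).
W₁ = 1/(μ₁−λ) = 1/(37.44−11.77) = 0.03896 hr
W₂ = 1/(μ₂−λ) = 1/(31.22−11.77) = 0.05141 hr
W_total = W₁ + W₂ = 0.03896 + 0.05141 = 0.09037 hr

Final: 0.09037 hr


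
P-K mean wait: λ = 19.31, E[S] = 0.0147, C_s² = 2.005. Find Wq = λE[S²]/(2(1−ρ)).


ρ = λ·E[S] = 19.31·0.0147 = 0.2839
E[S²] = E[S]²(1+C_s²) = 0.0147²·(1+2.005) = 0.0006494
Wq = λ·E[S²]/(2(1−ρ)) = 19.31·0.0006494/(2·0.7161) = 0.008755 hr

Final: 0.008755 hr


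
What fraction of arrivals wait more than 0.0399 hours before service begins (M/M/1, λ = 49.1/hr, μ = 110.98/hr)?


ρ = 49.1/110.98 = 0.4424
P(Wq > t) = ρ·e^{−(μ−λ)t} = 0.4424·e^{−2.4690}
= 0.4424·0.084668 = 0.037459

Final: 0.037459


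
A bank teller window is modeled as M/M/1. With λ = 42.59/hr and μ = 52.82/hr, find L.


ρ = λ/μ = 42.59/52.82 = 0.8063
L = ρ/(1−ρ) = 0.8063/(1 − 0.8063) = 0.8063/0.1937 = 4.1632

Final: 4.1632


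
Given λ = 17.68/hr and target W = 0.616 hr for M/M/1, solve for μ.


W = 1/(μ−λ) ⇒ μ − λ = 1/W = 1/0.616 = 1.6234
μ = λ + 1/W = 17.68 + 1.6234 = 19.3034 per hr

Final: 19.3034 /hr


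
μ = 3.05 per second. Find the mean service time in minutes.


Mean service time = 1/μ = 1/3.05 second = 0.32787 second
In minutes: 0.32787 × 0.0166667 = 0.005464 min

Final: 0.005464 min


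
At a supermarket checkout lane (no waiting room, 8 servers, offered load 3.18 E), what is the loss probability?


B(c,a) = (a^c/c!) / Σ_{k=0}^{c} a^k/k!
a^8/8! = 0.259356
Σ terms (k=0..8): 1.00000 + 3.18000 + 5.05620 + 5.35957 + 4.26086 + 2.70991 + 1.43625 + 0.65247 + 0.25936 = 23.914613
B = 0.259356/23.914613 = 0.010845

Final: 0.010845


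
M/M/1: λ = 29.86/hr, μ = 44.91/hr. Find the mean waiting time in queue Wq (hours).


ρ = 29.86/44.91 = 0.6649
Wq = ρ/(μ−λ) = 0.6649/(44.91 − 29.86) = 0.6649/15.05 = 0.04418 hr

Final: 0.04418 hr


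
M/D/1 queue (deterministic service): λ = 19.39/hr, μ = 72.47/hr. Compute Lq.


ρ = 19.39/72.47 = 0.2676
M/D/1: Lq = ρ²/(2(1−ρ)) = 0.07159/(2·0.7324) = 0.04887

Final: 0.04887


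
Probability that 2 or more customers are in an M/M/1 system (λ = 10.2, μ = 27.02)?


ρ = 10.2/27.02 = 0.3775
P(N ≥ n) = ρ^n = 0.3775^2 = 0.142505

Final: 0.142505


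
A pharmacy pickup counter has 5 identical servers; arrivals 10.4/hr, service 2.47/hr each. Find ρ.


ρ = λ/(cμ) = 10.4/(5·2.47) = 10.4/12.35 = 0.8421

Final: 0.8421


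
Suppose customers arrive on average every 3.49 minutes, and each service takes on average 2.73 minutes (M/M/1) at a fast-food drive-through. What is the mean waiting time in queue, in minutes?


λ = 60/3.49 = 17.1920 /hr
μ = 60/2.73 = 21.9780 /hr
ρ = λ/μ = 17.1920/21.9780 = 0.7822
Wq = ρ/(μ−λ) = 0.7822/(21.9780−17.1920) = 0.16344 hr
In minutes: 0.16344·60 = 9.806 min

Final: 9.806 min


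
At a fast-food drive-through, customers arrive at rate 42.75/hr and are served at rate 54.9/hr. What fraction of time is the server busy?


ρ = λ/μ = 42.75/54.9 = 0.7787

Final: 0.7787


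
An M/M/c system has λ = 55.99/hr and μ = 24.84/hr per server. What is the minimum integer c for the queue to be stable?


Stability requires cμ > λ ⇔ c > λ/μ.
λ/μ = 55.99/24.84 = 2.2540
Minimum integer c = ⌊2.2540⌋ + 1 = 3
Check: 3·24.84 = 74.52 > 55.99, while 2·24.84 = 49.68 ≤ 55.99

Final: 3 servers


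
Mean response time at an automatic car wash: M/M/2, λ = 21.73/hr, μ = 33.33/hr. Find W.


a = 0.6520; ρ = 0.3260; P₀ = 0.508315
Lq = P₀·a^c·ρ/(c!(1−ρ)²) = 0.07752
Wq = Lq/λ = 0.07752/21.73 = 0.003567 hr
W = Wq + 1/μ = 0.003567 + 0.03000 = 0.03357 hr

Final: 0.03357 hr


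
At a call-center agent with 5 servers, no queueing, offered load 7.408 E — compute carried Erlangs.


B(5,7.408) = 0.447989 (Erlang-B)
Carried load = a(1 − B) = 7.408·(1 − 0.447989) = 7.408·0.552011 = 4.0893 E

Final: 4.0893 Erlangs


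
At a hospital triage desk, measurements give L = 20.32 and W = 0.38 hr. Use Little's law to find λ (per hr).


λ = L/W = 20.32/0.38 = 53.4737 /hr

Final: 53.4737 /hr


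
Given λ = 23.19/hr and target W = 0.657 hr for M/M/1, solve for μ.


W = 1/(μ−λ) ⇒ μ − λ = 1/W = 1/0.657 = 1.5221
μ = λ + 1/W = 23.19 + 1.5221 = 24.7121 per hr

Final: 24.7121 /hr


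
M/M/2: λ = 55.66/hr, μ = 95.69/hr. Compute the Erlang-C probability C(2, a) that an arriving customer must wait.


a = λ/μ = 0.5817; ρ = a/2 = 0.2908
P₀ = 0.549385 (from M/M/c formula)
C(c,a) = [a^c/(c!(1−ρ))]·P₀ = [0.33834/(2·0.7092)]·0.549385
= 0.23855·0.549385 = 0.131055

Final: 0.131055


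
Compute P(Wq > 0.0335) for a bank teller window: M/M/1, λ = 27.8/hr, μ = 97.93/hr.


ρ = 27.8/97.93 = 0.2839
P(Wq > t) = ρ·e^{−(μ−λ)t} = 0.2839·e^{−2.3494}
= 0.2839·0.095431 = 0.027091

Final: 0.027091


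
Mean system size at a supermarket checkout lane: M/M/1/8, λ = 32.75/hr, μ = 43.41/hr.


ρ = 32.75/43.41 = 0.7544
L = ρ[1 − (K+1)ρ^K + Kρ^(K+1)] / [(1−ρ)(1−ρ^(K+1))]
Numerator: 0.7544·(1 − 9·0.104948 + 8·0.079176) = 0.519715
Denominator: (0.2456)·(0.920824) = 0.226123
L = 0.519715/0.226123 = 2.2984

Final: 2.2984


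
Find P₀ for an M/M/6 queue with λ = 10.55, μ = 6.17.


a = λ/μ = 10.55/6.17 = 1.7099; ρ = a/c = 0.2850
Σ_{k=0}^{5} a^k/k! (terms k=0..5) = 1.00000 + 1.70989 + 1.46186 + 0.83320 + 0.35617 + 0.12180 = 5.48292
Tail: a^6/(6!(1−ρ)) = 24.99216/(720·0.7150) = 0.04855
P₀ = 1/(5.48292 + 0.04855) = 1/5.53146 = 0.180784

Final: 0.180784


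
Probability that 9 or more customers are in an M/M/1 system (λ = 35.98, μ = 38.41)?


ρ = 35.98/38.41 = 0.9367
P(N ≥ n) = ρ^n = 0.9367^9 = 0.555331

Final: 0.555331


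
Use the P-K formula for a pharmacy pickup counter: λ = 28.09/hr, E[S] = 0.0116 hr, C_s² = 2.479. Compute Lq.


ρ = λ·E[S] = 28.09·0.0116 = 0.3258
Lq = ρ²(1+C_s²)/(2(1−ρ)) = 0.1062·(1+2.479)/(2·0.6742)
= 0.1062·3.4790/1.3483 = 0.27396

Final: 0.27396


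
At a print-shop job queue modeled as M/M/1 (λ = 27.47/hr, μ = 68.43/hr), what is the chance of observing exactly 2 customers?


ρ = 27.47/68.43 = 0.4014
P_n = (1−ρ)·ρ^n = (1 − 0.4014)·0.4014^2 = 0.5986·0.161148 = 0.096458

Final: 0.096458


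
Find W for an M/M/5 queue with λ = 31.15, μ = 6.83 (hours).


a = 4.5608; ρ = 0.9122; P₀ = 0.004220
Lq = P₀·a^c·ρ/(c!(1−ρ)²) = 8.20141
Wq = Lq/λ = 8.20141/31.15 = 0.26329 hr
W = Wq + 1/μ = 0.26329 + 0.14641 = 0.40970 hr

Final: 0.40970 hr


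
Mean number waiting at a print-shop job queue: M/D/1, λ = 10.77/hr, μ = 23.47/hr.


ρ = 10.77/23.47 = 0.4589
M/D/1: Lq = ρ²/(2(1−ρ)) = 0.2106/(2·0.5411) = 0.19457

Final: 0.19457


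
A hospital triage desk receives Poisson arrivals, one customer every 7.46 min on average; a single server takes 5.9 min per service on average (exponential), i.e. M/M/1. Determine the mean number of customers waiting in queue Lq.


λ = 60/7.46 = 8.0429 /hr
μ = 60/5.9 = 10.1695 /hr
ρ = λ/μ = 8.0429/10.1695 = 0.7909
Lq = ρ²/(1−ρ) = 0.6255/0.2091 = 2.9912

Final: 2.9912


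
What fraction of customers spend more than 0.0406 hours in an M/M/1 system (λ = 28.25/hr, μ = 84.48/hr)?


W ~ Exponential(μ−λ) for M/M/1.
μ − λ = 84.48 − 28.25 = 56.2300
P(W > t) = e^{−(μ−λ)t} = e^{−2.2829} = 0.101984

Final: 0.101984


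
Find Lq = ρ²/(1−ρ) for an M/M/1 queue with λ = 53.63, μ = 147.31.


ρ = 53.63/147.31 = 0.3641
Lq = ρ²/(1−ρ) = 0.1325/0.6359 = 0.2084

Final: 0.2084


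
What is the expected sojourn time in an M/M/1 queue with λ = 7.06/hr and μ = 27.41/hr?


W = 1/(μ−λ) = 1/(27.41 − 7.06) = 1/20.35 = 0.04914 hr

Final: 0.04914 hr


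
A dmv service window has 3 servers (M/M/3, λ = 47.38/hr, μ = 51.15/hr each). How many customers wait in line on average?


a = λ/μ = 0.9263; ρ = a/3 = 0.3088
P₀ = 0.392628
Lq = P₀·a^c·ρ / (c!·(1−ρ)²) = 0.392628·0.79478·0.3088/(6·0.47781)
= 0.03361

Final: 0.03361


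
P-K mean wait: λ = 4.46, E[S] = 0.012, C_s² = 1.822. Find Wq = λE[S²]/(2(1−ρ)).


ρ = λ·E[S] = 4.46·0.012 = 0.05352
E[S²] = E[S]²(1+C_s²) = 0.012²·(1+1.822) = 0.0004064
Wq = λ·E[S²]/(2(1−ρ)) = 4.46·0.0004064/(2·0.9465) = 0.0009574 hr

Final: 0.0009574 hr


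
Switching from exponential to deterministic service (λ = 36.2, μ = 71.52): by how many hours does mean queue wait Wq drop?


ρ = 36.2/71.52 = 0.5062
Wq(M/M/1) = ρ/(μ−λ) = 0.5062/35.32 = 0.01433 hr
Wq(M/D/1) = ρ/(2(μ−λ)) = 0.007165 hr
Savings = 0.01433 − 0.007165 = 0.007165 hr

Final: 0.007165 hr


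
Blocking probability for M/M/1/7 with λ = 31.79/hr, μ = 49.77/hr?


ρ = λ/μ = 31.79/49.77 = 0.6387
P_K = (1−ρ)ρ^K/(1−ρ^(K+1)) = (0.3613·0.043377)/(1 − 0.027707)
= 0.015670/0.972293 = 0.016117

Final: 0.016117


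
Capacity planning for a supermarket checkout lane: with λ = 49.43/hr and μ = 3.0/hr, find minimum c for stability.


Stability requires cμ > λ ⇔ c > λ/μ.
λ/μ = 49.43/3.0 = 16.4767
Minimum integer c = ⌊16.4767⌋ + 1 = 17
Check: 17·3.0 = 51.00 > 49.43, while 16·3.0 = 48.00 ≤ 49.43

Final: 17 servers


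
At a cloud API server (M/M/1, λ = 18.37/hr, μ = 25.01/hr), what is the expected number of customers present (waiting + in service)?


ρ = λ/μ = 18.37/25.01 = 0.7345
L = ρ/(1−ρ) = 0.7345/(1 − 0.7345) = 0.7345/0.2655 = 2.7666

Final: 2.7666


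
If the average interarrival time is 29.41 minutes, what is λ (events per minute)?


λ = 1/(interarrival time) in consistent units.
1 minute = 1 min, so λ = 1/29.41 = 0.03400 per minute

Final: 0.03400 /min


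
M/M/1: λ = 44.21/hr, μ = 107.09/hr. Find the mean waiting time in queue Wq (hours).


ρ = 44.21/107.09 = 0.4128
Wq = ρ/(μ−λ) = 0.4128/(107.09 − 44.21) = 0.4128/62.88 = 0.006565 hr

Final: 0.006565 hr


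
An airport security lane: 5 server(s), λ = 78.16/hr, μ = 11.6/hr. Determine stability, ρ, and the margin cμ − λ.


Total capacity cμ = 5·11.6 = 58.00/hr
ρ = λ/(cμ) = 78.16/58.00 = 1.3476
Stable ⇔ ρ < 1: NO
Spare capacity = cμ − λ = 58.00 − 78.16 = -20.16/hr

Final: ρ = 1.3476; unstable; margin = -20.16/hr


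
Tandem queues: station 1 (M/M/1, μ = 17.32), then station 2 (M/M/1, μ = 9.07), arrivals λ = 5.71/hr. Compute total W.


Each node sees arrival rate λ = 5.71/hr (tandem ⇒ throughput preserved).
W₁ = 1/(μ₁−λ) = 1/(17.32−5.71) = 0.08613 hr
W₂ = 1/(μ₂−λ) = 1/(9.07−5.71) = 0.29762 hr
W_total = W₁ + W₂ = 0.08613 + 0.29762 = 0.38375 hr

Final: 0.38375 hr


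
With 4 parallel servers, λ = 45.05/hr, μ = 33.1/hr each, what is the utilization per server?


ρ = λ/(cμ) = 45.05/(4·33.1) = 45.05/132.40 = 0.3403

Final: 0.3403


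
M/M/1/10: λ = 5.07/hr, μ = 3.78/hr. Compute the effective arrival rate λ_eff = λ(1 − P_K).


ρ = 1.3413; P_K = (1−ρ)ρ^10/(1−ρ^11) = 0.264920
λ_eff = λ(1 − P_K) = 5.07·(1 − 0.264920) = 5.07·0.735080 = 3.7269 /hr

Final: 3.7269 /hr


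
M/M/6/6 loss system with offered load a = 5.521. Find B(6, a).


B(c,a) = (a^c/c!) / Σ_{k=0}^{c} a^k/k!
a^6/6! = 39.334532
Σ terms (k=0..6): 1.00000 + 5.52100 + 15.24072 + 28.04801 + 38.71326 + 42.74718 + 39.33453 = 170.604701
B = 39.334532/170.604701 = 0.230559

Final: 0.230559


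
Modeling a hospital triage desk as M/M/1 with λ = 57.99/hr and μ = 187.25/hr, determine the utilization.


ρ = λ/μ = 57.99/187.25 = 0.3097

Final: 0.3097


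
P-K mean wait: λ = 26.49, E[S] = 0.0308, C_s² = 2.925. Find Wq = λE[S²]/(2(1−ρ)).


ρ = λ·E[S] = 26.49·0.0308 = 0.8159
E[S²] = E[S]²(1+C_s²) = 0.0308²·(1+2.925) = 0.003723
Wq = λ·E[S²]/(2(1−ρ)) = 26.49·0.003723/(2·0.1841) = 0.26787 hr

Final: 0.26787 hr


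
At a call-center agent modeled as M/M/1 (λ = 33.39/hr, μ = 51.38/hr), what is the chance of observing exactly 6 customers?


ρ = 33.39/51.38 = 0.6499
P_n = (1−ρ)·ρ^n = (1 − 0.6499)·0.6499^6 = 0.3501·0.075324 = 0.026374

Final: 0.026374


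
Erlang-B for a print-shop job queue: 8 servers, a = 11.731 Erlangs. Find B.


B(c,a) = (a^c/c!) / Σ_{k=0}^{c} a^k/k!
a^8/8! = 8895.282700
Σ terms (k=0..8): 1.00000 + 11.73100 + 68.80818 + 269.06292 + 789.09428 + 1851.37301 + 3619.74279 + 6066.17182 + 8895.28270 = 21572.266708
B = 8895.282700/21572.266708 = 0.412348

Final: 0.412348


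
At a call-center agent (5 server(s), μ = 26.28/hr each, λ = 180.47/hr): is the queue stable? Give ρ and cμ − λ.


Total capacity cμ = 5·26.28 = 131.40/hr
ρ = λ/(cμ) = 180.47/131.40 = 1.3734
Stable ⇔ ρ < 1: NO
Spare capacity = cμ − λ = 131.40 − 180.47 = -49.07/hr

Final: ρ = 1.3734; unstable; margin = -49.07/hr


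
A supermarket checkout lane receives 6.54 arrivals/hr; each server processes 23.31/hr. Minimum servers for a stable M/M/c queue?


Stability requires cμ > λ ⇔ c > λ/μ.
λ/μ = 6.54/23.31 = 0.2806
Minimum integer c = ⌊0.2806⌋ + 1 = 1
Check: 1·23.31 = 23.31 > 6.54, while 0·23.31 = 0.00 ≤ 6.54

Final: 1 servers


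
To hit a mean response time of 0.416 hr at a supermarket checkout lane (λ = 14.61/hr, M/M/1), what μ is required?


W = 1/(μ−λ) ⇒ μ − λ = 1/W = 1/0.416 = 2.4038
μ = λ + 1/W = 14.61 + 2.4038 = 17.0138 per hr

Final: 17.0138 /hr


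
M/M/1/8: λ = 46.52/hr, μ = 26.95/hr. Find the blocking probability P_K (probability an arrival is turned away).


ρ = λ/μ = 46.52/26.95 = 1.7262
P_K = (1−ρ)ρ^K/(1−ρ^(K+1)) = (-0.7262·78.822008)/(1 − 136.059362)
= -57.237354/-135.059362 = 0.423794

Final: 0.423794


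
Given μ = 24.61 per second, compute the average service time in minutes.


Mean service time = 1/μ = 1/24.61 second = 0.04063 second
In minutes: 0.04063 × 0.0166667 = 0.0006772 min

Final: 0.0006772 min


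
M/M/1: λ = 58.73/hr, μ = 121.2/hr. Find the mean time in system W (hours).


W = 1/(μ−λ) = 1/(121.2 − 58.73) = 1/62.47 = 0.01601 hr

Final: 0.01601 hr


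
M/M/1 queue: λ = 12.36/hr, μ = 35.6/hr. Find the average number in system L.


ρ = λ/μ = 12.36/35.6 = 0.3472
L = ρ/(1−ρ) = 0.3472/(1 − 0.3472) = 0.3472/0.6528 = 0.5318

Final: 0.5318


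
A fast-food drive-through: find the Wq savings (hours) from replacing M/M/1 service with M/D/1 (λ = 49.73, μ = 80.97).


ρ = 49.73/80.97 = 0.6142
Wq(M/M/1) = ρ/(μ−λ) = 0.6142/31.24 = 0.01966 hr
Wq(M/D/1) = ρ/(2(μ−λ)) = 0.009830 hr
Savings = 0.01966 − 0.009830 = 0.009830 hr

Final: 0.009830 hr


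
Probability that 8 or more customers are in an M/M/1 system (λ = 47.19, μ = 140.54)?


ρ = 47.19/140.54 = 0.3358
P(N ≥ n) = ρ^n = 0.3358^8 = 0.0001616

Final: 0.0001616


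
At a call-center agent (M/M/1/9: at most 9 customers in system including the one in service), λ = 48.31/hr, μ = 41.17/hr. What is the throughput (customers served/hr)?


ρ = 1.1734; P_K = (1−ρ)ρ^9/(1−ρ^10) = 0.185217
λ_eff = λ(1 − P_K) = 48.31·(1 − 0.185217) = 48.31·0.814783 = 39.3622 /hr

Final: 39.3622 /hr


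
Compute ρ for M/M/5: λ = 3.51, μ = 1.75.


ρ = λ/(cμ) = 3.51/(5·1.75) = 3.51/8.75 = 0.4011

Final: 0.4011


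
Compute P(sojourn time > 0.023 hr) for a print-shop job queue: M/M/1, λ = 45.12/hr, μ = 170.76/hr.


W ~ Exponential(μ−λ) for M/M/1.
μ − λ = 170.76 − 45.12 = 125.6400
P(W > t) = e^{−(μ−λ)t} = e^{−2.8897} = 0.055592

Final: 0.055592


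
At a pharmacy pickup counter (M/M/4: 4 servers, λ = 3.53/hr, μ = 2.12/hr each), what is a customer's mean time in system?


a = 1.6651; ρ = 0.4163; P₀ = 0.186238
Lq = P₀·a^c·ρ/(c!(1−ρ)²) = 0.07287
Wq = Lq/λ = 0.07287/3.53 = 0.02064 hr
W = Wq + 1/μ = 0.02064 + 0.47170 = 0.49234 hr

Final: 0.49234 hr


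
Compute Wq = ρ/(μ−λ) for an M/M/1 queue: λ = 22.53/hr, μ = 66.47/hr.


ρ = 22.53/66.47 = 0.3389
Wq = ρ/(μ−λ) = 0.3389/(66.47 − 22.53) = 0.3389/43.94 = 0.007714 hr

Final: 0.007714 hr


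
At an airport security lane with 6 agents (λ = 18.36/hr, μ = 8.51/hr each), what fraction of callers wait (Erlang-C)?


a = λ/μ = 2.1575; ρ = a/6 = 0.3596
P₀ = 0.115348 (from M/M/c formula)
C(c,a) = [a^c/(c!(1−ρ))]·P₀ = [100.84601/(720·0.6404)]·0.115348
= 0.21871·0.115348 = 0.025227

Final: 0.025227


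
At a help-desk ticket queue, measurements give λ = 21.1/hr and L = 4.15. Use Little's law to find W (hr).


W = L/λ = 4.15/21.1 = 0.1967 hr

Final: 0.1967 hr


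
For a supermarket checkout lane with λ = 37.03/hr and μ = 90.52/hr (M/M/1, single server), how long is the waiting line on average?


ρ = 37.03/90.52 = 0.4091
Lq = ρ²/(1−ρ) = 0.1673/0.5909 = 0.2832

Final: 0.2832


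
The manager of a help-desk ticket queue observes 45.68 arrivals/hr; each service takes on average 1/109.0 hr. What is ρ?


ρ = λ/μ = 45.68/109.0 = 0.4191

Final: 0.4191


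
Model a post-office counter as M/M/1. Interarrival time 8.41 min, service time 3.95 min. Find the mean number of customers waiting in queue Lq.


λ = 60/8.41 = 7.1344 /hr
μ = 60/3.95 = 15.1899 /hr
ρ = λ/μ = 7.1344/15.1899 = 0.4697
Lq = ρ²/(1−ρ) = 0.2206/0.5303 = 0.4160

Final: 0.4160


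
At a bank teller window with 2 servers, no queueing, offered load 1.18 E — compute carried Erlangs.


B(2,1.18) = 0.242055 (Erlang-B)
Carried load = a(1 − B) = 1.18·(1 − 0.242055) = 1.18·0.757945 = 0.8944 E

Final: 0.8944 Erlangs


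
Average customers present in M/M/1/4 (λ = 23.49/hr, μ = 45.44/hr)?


ρ = 23.49/45.44 = 0.5169
L = ρ[1 − (K+1)ρ^K + Kρ^(K+1)] / [(1−ρ)(1−ρ^(K+1))]
Numerator: 0.5169·(1 − 5·0.071413 + 4·0.036917) = 0.408697
Denominator: (0.4831)·(0.963083) = 0.465222
L = 0.408697/0.465222 = 0.8785

Final: 0.8785


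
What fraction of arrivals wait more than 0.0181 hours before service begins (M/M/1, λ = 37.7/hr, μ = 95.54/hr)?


ρ = 37.7/95.54 = 0.3946
P(Wq > t) = ρ·e^{−(μ−λ)t} = 0.3946·e^{−1.0469}
= 0.3946·0.351023 = 0.138513

Final: 0.138513


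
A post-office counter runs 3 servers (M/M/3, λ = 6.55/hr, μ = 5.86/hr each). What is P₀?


a = λ/μ = 6.55/5.86 = 1.1177; ρ = a/c = 0.3726
Σ_{k=0}^{2} a^k/k! (terms k=0..2) = 1.00000 + 1.11775 + 0.62468 = 2.74243
Tail: a^3/(3!(1−ρ)) = 1.39647/(6·0.6274) = 0.37096
P₀ = 1/(2.74243 + 0.37096) = 1/3.11338 = 0.321194

Final: 0.321194


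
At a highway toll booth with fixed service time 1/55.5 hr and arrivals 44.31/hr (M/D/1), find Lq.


ρ = 44.31/55.5 = 0.7984
M/D/1: Lq = ρ²/(2(1−ρ)) = 0.6374/(2·0.2016) = 1.58070

Final: 1.58070


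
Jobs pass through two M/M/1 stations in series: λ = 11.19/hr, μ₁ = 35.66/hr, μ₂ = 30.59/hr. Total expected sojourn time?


Each node sees arrival rate λ = 11.19/hr (tandem ⇒ throughput preserved).
W₁ = 1/(μ₁−λ) = 1/(35.66−11.19) = 0.04087 hr
W₂ = 1/(μ₂−λ) = 1/(30.59−11.19) = 0.05155 hr
W_total = W₁ + W₂ = 0.04087 + 0.05155 = 0.09241 hr

Final: 0.09241 hr


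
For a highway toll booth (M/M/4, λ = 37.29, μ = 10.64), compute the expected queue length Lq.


a = λ/μ = 3.5047; ρ = a/4 = 0.8762
P₀ = 0.014580
Lq = P₀·a^c·ρ / (c!·(1−ρ)²) = 0.014580·150.87005·0.8762/(24·0.01533)
= 5.23741

Final: 5.23741


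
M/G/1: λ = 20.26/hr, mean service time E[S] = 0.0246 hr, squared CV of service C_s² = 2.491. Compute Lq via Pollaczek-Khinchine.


ρ = λ·E[S] = 20.26·0.0246 = 0.4984
Lq = ρ²(1+C_s²)/(2(1−ρ)) = 0.2484·(1+2.491)/(2·0.5016)
= 0.2484·3.4910/1.0032 = 0.86439

Final: 0.86439


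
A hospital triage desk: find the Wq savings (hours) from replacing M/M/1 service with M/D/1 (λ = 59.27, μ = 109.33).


ρ = 59.27/109.33 = 0.5421
Wq(M/M/1) = ρ/(μ−λ) = 0.5421/50.06 = 0.01083 hr
Wq(M/D/1) = ρ/(2(μ−λ)) = 0.005415 hr
Savings = 0.01083 − 0.005415 = 0.005415 hr

Final: 0.005415 hr
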